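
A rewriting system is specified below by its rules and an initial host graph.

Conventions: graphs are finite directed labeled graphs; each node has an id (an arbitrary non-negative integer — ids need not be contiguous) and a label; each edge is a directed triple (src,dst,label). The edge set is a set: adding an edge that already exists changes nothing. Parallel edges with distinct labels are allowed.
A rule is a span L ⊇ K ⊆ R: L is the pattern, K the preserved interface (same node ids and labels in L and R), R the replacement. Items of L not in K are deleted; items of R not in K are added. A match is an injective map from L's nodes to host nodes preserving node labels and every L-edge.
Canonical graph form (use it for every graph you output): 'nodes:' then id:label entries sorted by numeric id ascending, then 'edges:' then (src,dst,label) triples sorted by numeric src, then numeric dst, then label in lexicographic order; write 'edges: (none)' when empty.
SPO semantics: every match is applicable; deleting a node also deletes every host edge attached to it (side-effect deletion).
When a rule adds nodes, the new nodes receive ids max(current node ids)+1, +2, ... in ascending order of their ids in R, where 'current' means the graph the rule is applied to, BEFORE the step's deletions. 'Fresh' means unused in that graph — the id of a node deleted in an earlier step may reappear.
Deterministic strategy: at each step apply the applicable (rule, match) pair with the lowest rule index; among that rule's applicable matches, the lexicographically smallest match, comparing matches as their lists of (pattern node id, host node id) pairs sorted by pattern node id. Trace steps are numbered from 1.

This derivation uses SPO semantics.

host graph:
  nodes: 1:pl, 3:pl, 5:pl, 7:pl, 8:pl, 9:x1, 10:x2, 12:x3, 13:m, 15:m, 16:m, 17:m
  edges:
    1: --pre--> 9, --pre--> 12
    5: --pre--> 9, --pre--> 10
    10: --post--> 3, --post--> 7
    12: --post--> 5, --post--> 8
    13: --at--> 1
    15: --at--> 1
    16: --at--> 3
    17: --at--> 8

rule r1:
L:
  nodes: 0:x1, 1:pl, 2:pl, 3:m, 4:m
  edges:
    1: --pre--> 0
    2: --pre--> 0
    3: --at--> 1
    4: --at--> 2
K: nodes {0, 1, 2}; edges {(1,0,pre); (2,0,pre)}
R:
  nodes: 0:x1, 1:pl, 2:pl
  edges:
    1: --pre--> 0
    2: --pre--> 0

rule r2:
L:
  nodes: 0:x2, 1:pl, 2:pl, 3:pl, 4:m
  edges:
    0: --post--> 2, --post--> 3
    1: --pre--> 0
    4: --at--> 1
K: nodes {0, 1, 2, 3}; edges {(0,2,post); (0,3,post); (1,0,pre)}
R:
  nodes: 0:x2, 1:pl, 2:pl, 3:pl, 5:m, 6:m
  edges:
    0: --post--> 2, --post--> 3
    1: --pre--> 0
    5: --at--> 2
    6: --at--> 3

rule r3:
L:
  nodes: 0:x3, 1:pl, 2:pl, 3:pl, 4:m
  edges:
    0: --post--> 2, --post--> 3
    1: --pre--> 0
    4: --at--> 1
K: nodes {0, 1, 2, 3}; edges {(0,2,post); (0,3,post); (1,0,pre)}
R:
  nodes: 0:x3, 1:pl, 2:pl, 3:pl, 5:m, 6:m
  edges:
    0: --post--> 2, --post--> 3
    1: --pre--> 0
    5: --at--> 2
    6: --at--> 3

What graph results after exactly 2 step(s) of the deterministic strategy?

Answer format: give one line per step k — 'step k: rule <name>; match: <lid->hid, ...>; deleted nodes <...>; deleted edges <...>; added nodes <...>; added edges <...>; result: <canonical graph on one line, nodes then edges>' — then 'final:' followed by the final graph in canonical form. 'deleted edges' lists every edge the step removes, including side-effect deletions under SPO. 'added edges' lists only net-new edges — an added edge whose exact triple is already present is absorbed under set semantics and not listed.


step 1: rule r3; match: 0->12, 1->1, 2->5, 3->8, 4->13; deleted nodes 13; deleted edges (13,1,at); added nodes 18, 19; added edges (18,5,at); (19,8,at); result: nodes: 1:pl, 3:pl, 5:pl, 7:pl, 8:pl, 9:x1, 10:x2, 12:x3, 15:m, 16:m, 17:m, 18:m, 19:m edges: (1,9,pre); (1,12,pre); (5,9,pre); (5,10,pre); (10,3,post); (10,7,post); (12,5,post); (12,8,post); (15,1,at); (16,3,at); (17,8,at); (18,5,at); (19,8,at)
step 2: rule r1; match: 0->9, 1->1, 2->5, 3->15, 4->18; deleted nodes 15, 18; deleted edges (15,1,at); (18,5,at); added nodes (none); added edges (none); result: nodes: 1:pl, 3:pl, 5:pl, 7:pl, 8:pl, 9:x1, 10:x2, 12:x3, 16:m, 17:m, 19:m edges: (1,9,pre); (1,12,pre); (5,9,pre); (5,10,pre); (10,3,post); (10,7,post); (12,5,post); (12,8,post); (16,3,at); (17,8,at); (19,8,at)
final:
nodes: 1:pl, 3:pl, 5:pl, 7:pl, 8:pl, 9:x1, 10:x2, 12:x3, 16:m, 17:m, 19:m
edges: (1,9,pre); (1,12,pre); (5,9,pre); (5,10,pre); (10,3,post); (10,7,post); (12,5,post); (12,8,post); (16,3,at); (17,8,at); (19,8,at)


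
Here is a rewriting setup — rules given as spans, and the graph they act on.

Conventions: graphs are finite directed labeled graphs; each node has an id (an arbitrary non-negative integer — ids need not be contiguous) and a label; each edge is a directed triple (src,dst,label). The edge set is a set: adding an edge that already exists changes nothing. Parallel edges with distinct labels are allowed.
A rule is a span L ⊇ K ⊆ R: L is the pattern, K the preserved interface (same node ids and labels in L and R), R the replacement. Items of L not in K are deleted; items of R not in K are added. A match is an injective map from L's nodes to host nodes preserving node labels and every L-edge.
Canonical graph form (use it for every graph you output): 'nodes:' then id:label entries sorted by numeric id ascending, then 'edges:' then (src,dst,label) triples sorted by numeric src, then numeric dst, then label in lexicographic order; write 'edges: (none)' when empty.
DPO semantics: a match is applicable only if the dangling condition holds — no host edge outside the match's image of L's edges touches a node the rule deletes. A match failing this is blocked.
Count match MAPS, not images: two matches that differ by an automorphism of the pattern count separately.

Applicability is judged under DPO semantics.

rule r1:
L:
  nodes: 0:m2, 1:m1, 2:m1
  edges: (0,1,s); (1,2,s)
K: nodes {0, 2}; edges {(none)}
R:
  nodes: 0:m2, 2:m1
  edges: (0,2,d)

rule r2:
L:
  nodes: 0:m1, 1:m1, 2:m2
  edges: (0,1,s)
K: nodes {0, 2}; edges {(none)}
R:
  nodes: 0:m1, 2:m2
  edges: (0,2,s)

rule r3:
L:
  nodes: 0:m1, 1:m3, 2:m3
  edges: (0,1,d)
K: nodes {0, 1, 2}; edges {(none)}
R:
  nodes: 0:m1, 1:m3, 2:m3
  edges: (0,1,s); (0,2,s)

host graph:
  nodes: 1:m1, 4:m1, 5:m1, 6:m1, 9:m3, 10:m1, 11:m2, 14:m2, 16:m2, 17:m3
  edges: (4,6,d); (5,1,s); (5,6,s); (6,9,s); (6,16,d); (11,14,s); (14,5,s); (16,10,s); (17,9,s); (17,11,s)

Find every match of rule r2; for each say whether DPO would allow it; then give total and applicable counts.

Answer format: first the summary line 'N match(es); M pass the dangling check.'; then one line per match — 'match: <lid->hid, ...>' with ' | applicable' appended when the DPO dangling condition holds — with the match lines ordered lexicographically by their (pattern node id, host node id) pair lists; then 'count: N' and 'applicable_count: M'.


6 match(es); 3 pass the dangling check.
match: 0->5, 1->1, 2->11 | applicable
match: 0->5, 1->1, 2->14 | applicable
match: 0->5, 1->1, 2->16 | applicable
match: 0->5, 1->6, 2->11
match: 0->5, 1->6, 2->14
match: 0->5, 1->6, 2->16
count: 6
applicable_count: 3


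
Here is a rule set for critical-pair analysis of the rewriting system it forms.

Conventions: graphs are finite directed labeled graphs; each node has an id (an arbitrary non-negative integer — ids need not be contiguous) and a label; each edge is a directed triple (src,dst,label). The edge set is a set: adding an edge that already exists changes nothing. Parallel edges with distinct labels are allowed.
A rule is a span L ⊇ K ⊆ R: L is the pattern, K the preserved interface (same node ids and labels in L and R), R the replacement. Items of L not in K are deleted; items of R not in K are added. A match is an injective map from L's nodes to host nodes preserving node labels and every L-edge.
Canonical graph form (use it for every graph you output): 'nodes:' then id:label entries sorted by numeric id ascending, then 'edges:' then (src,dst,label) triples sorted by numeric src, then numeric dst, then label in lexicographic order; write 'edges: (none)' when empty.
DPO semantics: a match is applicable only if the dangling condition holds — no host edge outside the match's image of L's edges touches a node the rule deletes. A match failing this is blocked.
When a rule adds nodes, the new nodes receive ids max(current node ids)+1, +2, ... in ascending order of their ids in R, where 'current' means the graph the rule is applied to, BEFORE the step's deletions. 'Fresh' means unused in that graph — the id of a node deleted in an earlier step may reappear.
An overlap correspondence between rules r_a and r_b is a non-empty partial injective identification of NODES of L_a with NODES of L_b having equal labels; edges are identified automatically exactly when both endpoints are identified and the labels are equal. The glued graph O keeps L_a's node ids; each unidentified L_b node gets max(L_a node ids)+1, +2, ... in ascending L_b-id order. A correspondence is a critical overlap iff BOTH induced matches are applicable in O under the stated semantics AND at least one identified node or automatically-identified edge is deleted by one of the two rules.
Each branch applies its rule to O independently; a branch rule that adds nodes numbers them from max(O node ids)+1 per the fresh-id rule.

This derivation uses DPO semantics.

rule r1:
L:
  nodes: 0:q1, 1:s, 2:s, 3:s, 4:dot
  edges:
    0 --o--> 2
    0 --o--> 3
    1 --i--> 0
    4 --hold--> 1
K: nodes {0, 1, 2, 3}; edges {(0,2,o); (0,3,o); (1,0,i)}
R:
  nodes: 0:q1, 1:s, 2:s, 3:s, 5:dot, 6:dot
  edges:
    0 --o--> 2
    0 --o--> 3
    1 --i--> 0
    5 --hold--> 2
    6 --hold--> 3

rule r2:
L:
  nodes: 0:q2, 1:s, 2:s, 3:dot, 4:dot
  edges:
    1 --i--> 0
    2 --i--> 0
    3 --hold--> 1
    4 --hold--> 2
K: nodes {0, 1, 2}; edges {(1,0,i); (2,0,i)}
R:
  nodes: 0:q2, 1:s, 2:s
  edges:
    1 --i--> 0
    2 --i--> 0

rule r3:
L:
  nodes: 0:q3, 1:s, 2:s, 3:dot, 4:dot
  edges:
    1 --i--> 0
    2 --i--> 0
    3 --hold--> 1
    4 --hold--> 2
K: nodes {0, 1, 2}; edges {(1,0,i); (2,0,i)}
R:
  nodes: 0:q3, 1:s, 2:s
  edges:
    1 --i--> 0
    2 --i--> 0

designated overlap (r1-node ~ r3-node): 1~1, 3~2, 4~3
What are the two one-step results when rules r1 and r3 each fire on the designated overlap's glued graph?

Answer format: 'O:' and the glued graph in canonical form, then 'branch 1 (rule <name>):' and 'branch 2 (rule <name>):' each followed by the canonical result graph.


O:
nodes: 0:q1, 1:s, 2:s, 3:s, 4:dot, 5:q3, 6:dot
edges: (0,2,o); (0,3,o); (1,0,i); (1,5,i); (3,5,i); (4,1,hold); (6,3,hold)
branch 1 (rule r1):
nodes: 0:q1, 1:s, 2:s, 3:s, 5:q3, 6:dot, 7:dot, 8:dot
edges: (0,2,o); (0,3,o); (1,0,i); (1,5,i); (3,5,i); (6,3,hold); (7,2,hold); (8,3,hold)
branch 2 (rule r3):
nodes: 0:q1, 1:s, 2:s, 3:s, 5:q3
edges: (0,2,o); (0,3,o); (1,0,i); (1,5,i); (3,5,i)


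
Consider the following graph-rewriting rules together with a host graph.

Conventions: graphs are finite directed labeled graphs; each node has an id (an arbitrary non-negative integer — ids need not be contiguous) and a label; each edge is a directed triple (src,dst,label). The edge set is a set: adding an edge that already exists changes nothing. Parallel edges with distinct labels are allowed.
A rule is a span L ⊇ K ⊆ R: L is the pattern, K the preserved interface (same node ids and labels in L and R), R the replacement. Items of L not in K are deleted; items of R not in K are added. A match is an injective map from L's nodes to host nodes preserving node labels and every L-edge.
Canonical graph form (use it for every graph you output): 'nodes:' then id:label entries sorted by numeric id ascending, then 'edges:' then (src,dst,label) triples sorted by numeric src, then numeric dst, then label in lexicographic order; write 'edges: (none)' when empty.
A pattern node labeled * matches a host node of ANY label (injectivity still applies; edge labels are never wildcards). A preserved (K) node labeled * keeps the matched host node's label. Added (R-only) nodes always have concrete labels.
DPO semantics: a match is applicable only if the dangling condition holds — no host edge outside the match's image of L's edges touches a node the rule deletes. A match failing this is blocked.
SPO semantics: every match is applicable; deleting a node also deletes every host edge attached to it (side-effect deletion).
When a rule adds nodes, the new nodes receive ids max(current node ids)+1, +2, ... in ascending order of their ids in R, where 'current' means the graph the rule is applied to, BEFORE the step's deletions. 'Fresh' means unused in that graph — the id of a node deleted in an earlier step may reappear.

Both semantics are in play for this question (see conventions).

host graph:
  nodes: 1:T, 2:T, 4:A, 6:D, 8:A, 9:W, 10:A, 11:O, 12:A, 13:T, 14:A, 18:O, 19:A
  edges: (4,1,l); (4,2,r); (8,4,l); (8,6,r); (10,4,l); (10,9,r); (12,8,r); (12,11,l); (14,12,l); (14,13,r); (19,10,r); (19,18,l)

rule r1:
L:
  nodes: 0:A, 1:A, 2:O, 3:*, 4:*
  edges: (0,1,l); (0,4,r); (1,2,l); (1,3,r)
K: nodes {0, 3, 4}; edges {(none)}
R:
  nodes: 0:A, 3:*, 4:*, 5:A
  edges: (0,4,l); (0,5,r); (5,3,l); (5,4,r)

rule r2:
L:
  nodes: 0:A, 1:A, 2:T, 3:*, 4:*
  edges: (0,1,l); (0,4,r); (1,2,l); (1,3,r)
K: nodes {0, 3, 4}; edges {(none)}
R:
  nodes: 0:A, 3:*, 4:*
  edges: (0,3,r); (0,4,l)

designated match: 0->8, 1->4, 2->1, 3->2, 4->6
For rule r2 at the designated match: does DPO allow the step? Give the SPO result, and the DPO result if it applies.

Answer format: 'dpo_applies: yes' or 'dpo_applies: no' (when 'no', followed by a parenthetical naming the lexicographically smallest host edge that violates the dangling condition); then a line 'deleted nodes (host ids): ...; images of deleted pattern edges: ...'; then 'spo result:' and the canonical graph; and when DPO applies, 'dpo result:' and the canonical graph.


dpo_applies: no
(the rule deletes node 4, which keeps host edge (10,4,l) outside the match image — the dangling condition fails, DPO blocks; SPO proceeds and side-deletes such edges)
deleted nodes (host ids): 1, 4; images of deleted pattern edges: (4,1,l); (4,2,r); (8,4,l); (8,6,r)
spo result:
nodes: 2:T, 6:D, 8:A, 9:W, 10:A, 11:O, 12:A, 13:T, 14:A, 18:O, 19:A
edges: (8,2,r); (8,6,l); (10,9,r); (12,8,r); (12,11,l); (14,12,l); (14,13,r); (19,10,r); (19,18,l)


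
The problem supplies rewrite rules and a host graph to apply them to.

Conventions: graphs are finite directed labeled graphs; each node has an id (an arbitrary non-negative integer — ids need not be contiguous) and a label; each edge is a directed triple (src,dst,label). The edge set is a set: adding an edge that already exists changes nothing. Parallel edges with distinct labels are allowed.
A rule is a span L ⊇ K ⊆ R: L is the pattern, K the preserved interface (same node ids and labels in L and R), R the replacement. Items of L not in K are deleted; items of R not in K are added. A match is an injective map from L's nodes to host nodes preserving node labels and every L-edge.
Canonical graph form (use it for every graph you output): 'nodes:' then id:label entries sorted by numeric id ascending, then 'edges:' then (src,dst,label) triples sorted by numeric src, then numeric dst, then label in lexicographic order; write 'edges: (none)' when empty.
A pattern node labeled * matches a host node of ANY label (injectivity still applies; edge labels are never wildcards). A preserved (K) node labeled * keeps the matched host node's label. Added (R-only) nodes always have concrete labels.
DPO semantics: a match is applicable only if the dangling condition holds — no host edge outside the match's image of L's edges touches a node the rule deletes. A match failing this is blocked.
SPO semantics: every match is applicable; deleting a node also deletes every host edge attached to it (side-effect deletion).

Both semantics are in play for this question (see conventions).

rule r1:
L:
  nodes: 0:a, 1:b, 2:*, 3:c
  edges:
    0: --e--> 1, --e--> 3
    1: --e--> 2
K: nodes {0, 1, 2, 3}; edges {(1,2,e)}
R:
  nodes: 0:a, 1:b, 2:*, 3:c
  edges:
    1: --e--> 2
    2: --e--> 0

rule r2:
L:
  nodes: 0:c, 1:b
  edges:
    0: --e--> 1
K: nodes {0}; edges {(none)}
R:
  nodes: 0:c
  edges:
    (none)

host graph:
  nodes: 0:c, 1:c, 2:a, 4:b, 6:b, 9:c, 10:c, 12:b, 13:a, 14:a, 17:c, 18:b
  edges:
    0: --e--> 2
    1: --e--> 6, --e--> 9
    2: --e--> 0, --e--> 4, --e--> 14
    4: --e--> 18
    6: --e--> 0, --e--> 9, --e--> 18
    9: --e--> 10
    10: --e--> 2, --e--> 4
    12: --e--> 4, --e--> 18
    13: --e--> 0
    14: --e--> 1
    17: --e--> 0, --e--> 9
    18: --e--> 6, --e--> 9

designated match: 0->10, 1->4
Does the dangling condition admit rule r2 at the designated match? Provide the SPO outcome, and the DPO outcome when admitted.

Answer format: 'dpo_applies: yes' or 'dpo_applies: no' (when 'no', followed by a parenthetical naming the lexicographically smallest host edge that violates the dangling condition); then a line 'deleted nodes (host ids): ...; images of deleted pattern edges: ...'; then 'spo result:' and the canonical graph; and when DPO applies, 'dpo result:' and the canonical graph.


dpo_applies: no
(the rule deletes node 4, which keeps host edge (2,4,e) outside the match image — the dangling condition fails, DPO blocks; SPO proceeds and side-deletes such edges)
deleted nodes (host ids): 4; images of deleted pattern edges: (10,4,e)
spo result:
nodes: 0:c, 1:c, 2:a, 6:b, 9:c, 10:c, 12:b, 13:a, 14:a, 17:c, 18:b
edges: (0,2,e); (1,6,e); (1,9,e); (2,0,e); (2,14,e); (6,0,e); (6,9,e); (6,18,e); (9,10,e); (10,2,e); (12,18,e); (13,0,e); (14,1,e); (17,0,e); (17,9,e); (18,6,e); (18,9,e)


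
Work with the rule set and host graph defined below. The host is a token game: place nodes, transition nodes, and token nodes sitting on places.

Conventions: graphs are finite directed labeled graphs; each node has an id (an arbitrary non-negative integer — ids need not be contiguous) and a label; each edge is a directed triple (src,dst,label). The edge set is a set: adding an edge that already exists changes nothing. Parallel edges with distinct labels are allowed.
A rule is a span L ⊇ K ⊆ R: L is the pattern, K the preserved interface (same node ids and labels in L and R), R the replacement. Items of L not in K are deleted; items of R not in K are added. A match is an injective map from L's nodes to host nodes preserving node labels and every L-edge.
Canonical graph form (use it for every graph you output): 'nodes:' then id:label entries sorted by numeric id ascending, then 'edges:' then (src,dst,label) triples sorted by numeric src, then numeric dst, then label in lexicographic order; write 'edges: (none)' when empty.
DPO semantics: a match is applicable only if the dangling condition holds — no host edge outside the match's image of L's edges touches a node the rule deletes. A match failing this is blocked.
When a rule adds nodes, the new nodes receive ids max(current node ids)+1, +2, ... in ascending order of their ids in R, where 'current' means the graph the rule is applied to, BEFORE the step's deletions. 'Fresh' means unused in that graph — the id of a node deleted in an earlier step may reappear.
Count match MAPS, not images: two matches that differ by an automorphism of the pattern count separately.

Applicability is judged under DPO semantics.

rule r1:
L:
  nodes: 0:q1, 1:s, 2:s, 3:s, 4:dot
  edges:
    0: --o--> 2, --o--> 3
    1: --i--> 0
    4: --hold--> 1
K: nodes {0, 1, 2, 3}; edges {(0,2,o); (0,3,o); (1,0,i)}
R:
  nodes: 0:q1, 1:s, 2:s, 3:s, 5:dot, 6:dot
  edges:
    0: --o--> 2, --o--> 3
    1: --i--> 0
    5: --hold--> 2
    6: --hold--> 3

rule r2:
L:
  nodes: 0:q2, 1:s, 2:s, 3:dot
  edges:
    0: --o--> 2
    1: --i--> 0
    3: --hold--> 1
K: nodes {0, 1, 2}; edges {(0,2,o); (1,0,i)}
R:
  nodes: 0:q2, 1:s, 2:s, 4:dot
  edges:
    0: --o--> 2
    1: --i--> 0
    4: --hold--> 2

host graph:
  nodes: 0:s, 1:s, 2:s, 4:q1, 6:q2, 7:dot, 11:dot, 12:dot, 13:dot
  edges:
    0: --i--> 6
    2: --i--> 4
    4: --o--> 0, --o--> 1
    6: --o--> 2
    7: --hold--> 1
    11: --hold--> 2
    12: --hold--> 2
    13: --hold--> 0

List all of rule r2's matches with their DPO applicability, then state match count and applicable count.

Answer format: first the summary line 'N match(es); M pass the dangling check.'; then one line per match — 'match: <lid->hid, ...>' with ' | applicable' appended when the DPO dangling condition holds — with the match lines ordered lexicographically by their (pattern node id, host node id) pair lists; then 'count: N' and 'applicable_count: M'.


1 match(es); 1 pass the dangling check.
match: 0->6, 1->0, 2->2, 3->13 | applicable
count: 1
applicable_count: 1


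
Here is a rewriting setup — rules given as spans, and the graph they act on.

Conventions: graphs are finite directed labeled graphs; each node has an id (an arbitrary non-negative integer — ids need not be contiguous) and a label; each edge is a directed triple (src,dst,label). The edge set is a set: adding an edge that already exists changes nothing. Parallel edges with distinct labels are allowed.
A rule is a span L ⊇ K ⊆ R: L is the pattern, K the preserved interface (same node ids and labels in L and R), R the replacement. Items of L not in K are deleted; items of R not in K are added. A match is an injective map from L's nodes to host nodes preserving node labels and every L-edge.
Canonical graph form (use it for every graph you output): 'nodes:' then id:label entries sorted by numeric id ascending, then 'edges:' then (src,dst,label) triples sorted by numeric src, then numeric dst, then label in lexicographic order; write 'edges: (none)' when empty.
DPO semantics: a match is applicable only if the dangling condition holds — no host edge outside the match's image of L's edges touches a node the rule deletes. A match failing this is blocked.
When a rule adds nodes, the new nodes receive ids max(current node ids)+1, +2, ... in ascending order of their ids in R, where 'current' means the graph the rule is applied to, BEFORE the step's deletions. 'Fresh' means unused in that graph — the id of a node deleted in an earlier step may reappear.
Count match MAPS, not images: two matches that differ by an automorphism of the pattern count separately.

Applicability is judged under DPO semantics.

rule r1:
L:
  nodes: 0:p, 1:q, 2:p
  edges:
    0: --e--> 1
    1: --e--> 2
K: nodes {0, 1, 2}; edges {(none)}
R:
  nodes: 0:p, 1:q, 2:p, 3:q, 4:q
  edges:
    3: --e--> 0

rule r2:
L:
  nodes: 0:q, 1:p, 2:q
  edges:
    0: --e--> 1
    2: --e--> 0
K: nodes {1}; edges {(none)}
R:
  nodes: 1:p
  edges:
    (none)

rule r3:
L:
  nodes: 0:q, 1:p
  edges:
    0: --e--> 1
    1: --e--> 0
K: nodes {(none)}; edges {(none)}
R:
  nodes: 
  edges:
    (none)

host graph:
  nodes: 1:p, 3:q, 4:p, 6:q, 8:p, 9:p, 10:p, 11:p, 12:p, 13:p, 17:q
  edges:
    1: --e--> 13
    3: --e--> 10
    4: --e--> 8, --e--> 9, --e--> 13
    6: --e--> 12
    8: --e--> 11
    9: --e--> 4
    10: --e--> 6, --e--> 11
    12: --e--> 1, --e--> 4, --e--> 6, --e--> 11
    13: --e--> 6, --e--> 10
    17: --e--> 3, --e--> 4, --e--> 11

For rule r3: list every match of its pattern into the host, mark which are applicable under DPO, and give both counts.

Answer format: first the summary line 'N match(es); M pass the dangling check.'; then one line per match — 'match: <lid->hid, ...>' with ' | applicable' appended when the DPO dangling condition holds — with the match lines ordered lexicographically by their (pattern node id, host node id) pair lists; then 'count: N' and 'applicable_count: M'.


1 match(es); 0 pass the dangling check.
match: 0->6, 1->12
count: 1
applicable_count: 0


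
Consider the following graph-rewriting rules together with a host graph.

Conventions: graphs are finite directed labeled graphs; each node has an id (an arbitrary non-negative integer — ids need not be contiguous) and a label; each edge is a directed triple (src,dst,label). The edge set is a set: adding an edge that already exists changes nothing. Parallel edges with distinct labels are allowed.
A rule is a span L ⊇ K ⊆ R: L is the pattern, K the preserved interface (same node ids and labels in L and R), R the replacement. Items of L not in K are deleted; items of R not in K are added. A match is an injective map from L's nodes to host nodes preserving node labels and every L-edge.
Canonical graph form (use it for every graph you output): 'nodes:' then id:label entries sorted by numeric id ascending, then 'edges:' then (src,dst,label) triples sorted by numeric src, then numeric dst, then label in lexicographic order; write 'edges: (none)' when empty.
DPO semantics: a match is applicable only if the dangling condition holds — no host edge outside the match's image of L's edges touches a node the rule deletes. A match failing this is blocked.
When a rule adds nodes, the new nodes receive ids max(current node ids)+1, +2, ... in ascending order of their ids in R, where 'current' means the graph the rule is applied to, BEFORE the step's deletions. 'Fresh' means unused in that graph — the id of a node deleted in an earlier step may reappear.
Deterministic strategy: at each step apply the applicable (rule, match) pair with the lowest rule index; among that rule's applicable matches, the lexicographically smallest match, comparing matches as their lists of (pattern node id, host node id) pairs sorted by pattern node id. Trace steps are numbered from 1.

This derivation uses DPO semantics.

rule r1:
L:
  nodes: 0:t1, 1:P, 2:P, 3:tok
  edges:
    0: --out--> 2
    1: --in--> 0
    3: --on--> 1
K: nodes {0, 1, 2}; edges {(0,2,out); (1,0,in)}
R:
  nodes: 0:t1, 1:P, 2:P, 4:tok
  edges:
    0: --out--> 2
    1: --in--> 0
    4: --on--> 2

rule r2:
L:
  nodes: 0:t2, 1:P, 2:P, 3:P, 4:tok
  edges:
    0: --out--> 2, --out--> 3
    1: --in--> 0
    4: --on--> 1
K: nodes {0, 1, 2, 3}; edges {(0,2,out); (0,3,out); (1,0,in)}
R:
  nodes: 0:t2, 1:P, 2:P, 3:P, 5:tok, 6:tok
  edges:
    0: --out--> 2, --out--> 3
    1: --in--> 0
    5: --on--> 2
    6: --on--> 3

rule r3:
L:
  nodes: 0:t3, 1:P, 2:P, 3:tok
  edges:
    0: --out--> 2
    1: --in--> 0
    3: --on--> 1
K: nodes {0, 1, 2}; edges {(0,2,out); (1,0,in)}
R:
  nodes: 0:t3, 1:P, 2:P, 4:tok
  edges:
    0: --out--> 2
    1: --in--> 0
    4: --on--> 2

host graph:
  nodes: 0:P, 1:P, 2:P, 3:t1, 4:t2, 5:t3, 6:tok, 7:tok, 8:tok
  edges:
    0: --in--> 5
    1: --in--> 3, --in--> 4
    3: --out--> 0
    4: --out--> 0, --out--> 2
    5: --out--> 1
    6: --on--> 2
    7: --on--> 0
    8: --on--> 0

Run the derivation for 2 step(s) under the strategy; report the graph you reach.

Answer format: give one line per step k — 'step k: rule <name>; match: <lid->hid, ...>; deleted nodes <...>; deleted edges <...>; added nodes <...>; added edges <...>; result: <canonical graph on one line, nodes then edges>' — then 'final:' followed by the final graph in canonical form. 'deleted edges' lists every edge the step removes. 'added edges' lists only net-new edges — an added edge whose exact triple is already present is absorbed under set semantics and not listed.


step 1: rule r3; match: 0->5, 1->0, 2->1, 3->7; deleted nodes 7; deleted edges (7,0,on); added nodes 9; added edges (9,1,on); result: nodes: 0:P, 1:P, 2:P, 3:t1, 4:t2, 5:t3, 6:tok, 8:tok, 9:tok edges: (0,5,in); (1,3,in); (1,4,in); (3,0,out); (4,0,out); (4,2,out); (5,1,out); (6,2,on); (8,0,on); (9,1,on)
step 2: rule r1; match: 0->3, 1->1, 2->0, 3->9; deleted nodes 9; deleted edges (9,1,on); added nodes 10; added edges (10,0,on); result: nodes: 0:P, 1:P, 2:P, 3:t1, 4:t2, 5:t3, 6:tok, 8:tok, 10:tok edges: (0,5,in); (1,3,in); (1,4,in); (3,0,out); (4,0,out); (4,2,out); (5,1,out); (6,2,on); (8,0,on); (10,0,on)
final:
nodes: 0:P, 1:P, 2:P, 3:t1, 4:t2, 5:t3, 6:tok, 8:tok, 10:tok
edges: (0,5,in); (1,3,in); (1,4,in); (3,0,out); (4,0,out); (4,2,out); (5,1,out); (6,2,on); (8,0,on); (10,0,on)


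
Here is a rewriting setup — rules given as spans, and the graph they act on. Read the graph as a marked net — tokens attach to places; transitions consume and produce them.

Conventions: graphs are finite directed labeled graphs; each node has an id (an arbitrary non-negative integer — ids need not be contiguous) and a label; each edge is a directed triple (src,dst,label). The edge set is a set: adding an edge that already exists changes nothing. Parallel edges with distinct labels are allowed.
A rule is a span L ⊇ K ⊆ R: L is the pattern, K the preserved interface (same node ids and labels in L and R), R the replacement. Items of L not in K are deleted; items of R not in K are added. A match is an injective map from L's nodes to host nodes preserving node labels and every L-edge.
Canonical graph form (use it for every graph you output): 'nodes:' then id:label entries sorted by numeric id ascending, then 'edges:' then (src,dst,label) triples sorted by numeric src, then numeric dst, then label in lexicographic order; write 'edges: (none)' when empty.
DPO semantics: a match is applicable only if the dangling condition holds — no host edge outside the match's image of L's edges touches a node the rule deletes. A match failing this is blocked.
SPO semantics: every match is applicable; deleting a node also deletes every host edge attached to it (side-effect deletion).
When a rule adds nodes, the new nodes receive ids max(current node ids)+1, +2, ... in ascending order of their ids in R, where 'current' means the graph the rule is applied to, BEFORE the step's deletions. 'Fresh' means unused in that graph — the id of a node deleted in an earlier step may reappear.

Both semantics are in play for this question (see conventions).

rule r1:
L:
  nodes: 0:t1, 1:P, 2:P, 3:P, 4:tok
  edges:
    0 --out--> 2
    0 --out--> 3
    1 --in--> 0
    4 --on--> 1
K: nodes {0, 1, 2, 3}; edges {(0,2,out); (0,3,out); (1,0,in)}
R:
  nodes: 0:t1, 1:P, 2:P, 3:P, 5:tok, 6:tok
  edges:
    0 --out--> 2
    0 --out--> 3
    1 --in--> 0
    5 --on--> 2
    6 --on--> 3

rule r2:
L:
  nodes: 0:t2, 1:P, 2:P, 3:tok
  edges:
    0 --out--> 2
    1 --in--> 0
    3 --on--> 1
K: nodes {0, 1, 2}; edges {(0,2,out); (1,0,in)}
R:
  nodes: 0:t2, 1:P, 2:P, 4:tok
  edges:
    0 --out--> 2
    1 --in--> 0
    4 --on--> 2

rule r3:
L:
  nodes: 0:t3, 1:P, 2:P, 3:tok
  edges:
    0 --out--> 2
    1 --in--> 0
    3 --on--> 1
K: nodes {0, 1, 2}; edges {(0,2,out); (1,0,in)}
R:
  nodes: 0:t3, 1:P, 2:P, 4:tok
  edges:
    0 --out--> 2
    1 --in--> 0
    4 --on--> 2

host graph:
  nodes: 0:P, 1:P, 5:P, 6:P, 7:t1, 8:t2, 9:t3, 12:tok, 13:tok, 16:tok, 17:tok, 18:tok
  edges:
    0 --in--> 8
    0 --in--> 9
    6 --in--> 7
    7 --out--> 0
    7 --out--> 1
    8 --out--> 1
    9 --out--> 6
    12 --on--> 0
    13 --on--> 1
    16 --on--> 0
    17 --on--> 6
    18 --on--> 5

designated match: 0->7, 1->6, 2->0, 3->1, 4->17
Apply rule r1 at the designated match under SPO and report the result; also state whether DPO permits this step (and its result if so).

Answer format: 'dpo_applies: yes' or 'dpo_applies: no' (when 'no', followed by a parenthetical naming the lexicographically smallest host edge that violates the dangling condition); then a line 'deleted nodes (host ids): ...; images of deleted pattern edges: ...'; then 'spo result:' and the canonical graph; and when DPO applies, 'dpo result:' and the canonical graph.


dpo_applies: yes
deleted nodes (host ids): 17; images of deleted pattern edges: (17,6,on)
spo result:
nodes: 0:P, 1:P, 5:P, 6:P, 7:t1, 8:t2, 9:t3, 12:tok, 13:tok, 16:tok, 18:tok, 19:tok, 20:tok
edges: (0,8,in); (0,9,in); (6,7,in); (7,0,out); (7,1,out); (8,1,out); (9,6,out); (12,0,on); (13,1,on); (16,0,on); (18,5,on); (19,0,on); (20,1,on)
dpo result:
nodes: 0:P, 1:P, 5:P, 6:P, 7:t1, 8:t2, 9:t3, 12:tok, 13:tok, 16:tok, 18:tok, 19:tok, 20:tok
edges: (0,8,in); (0,9,in); (6,7,in); (7,0,out); (7,1,out); (8,1,out); (9,6,out); (12,0,on); (13,1,on); (16,0,on); (18,5,on); (19,0,on); (20,1,on)


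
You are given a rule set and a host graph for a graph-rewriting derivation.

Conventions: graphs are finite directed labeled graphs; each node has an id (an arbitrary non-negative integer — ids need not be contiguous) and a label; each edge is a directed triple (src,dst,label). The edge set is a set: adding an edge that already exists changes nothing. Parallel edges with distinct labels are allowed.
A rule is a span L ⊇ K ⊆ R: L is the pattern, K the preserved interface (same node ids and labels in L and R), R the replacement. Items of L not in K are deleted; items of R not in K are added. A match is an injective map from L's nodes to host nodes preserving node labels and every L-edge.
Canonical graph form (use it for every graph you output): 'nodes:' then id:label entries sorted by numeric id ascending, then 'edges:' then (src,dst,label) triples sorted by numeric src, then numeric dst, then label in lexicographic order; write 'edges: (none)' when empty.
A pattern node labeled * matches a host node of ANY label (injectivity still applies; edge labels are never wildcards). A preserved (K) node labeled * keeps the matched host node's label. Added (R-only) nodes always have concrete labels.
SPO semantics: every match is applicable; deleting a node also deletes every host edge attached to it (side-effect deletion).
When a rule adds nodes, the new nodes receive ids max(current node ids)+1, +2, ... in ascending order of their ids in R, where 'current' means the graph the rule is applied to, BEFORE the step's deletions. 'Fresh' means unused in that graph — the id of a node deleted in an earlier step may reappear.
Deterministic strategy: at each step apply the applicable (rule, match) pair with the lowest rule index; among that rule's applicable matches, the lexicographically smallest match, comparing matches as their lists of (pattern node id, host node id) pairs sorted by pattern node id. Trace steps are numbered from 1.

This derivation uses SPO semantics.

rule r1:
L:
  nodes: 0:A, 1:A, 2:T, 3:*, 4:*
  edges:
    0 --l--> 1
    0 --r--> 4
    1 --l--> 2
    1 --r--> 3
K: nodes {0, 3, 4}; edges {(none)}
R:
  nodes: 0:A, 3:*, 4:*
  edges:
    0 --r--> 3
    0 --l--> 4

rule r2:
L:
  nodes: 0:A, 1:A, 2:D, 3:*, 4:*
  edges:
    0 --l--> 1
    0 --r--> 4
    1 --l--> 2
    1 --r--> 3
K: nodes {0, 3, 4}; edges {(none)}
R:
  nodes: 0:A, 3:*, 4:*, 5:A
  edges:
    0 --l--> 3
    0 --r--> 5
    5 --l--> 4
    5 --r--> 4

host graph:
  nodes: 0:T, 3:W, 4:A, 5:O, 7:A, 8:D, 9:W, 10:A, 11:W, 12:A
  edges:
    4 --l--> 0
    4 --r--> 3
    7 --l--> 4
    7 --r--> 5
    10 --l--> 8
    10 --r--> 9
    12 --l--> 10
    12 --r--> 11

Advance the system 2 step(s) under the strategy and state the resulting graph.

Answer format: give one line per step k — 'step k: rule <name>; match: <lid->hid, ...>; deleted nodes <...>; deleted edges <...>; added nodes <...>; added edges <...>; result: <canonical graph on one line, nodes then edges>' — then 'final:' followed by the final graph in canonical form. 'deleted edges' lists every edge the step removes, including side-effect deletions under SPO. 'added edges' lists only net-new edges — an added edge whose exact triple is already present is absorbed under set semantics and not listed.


step 1: rule r1; match: 0->7, 1->4, 2->0, 3->3, 4->5; deleted nodes 0, 4; deleted edges (4,0,l); (4,3,r); (7,4,l); (7,5,r); added nodes (none); added edges (7,3,r); (7,5,l); result: nodes: 3:W, 5:O, 7:A, 8:D, 9:W, 10:A, 11:W, 12:A edges: (7,3,r); (7,5,l); (10,8,l); (10,9,r); (12,10,l); (12,11,r)
step 2: rule r2; match: 0->12, 1->10, 2->8, 3->9, 4->11; deleted nodes 8, 10; deleted edges (10,8,l); (10,9,r); (12,10,l); (12,11,r); added nodes 13; added edges (12,9,l); (12,13,r); (13,11,l); (13,11,r); result: nodes: 3:W, 5:O, 7:A, 9:W, 11:W, 12:A, 13:A edges: (7,3,r); (7,5,l); (12,9,l); (12,13,r); (13,11,l); (13,11,r)
final:
nodes: 3:W, 5:O, 7:A, 9:W, 11:W, 12:A, 13:A
edges: (7,3,r); (7,5,l); (12,9,l); (12,13,r); (13,11,l); (13,11,r)


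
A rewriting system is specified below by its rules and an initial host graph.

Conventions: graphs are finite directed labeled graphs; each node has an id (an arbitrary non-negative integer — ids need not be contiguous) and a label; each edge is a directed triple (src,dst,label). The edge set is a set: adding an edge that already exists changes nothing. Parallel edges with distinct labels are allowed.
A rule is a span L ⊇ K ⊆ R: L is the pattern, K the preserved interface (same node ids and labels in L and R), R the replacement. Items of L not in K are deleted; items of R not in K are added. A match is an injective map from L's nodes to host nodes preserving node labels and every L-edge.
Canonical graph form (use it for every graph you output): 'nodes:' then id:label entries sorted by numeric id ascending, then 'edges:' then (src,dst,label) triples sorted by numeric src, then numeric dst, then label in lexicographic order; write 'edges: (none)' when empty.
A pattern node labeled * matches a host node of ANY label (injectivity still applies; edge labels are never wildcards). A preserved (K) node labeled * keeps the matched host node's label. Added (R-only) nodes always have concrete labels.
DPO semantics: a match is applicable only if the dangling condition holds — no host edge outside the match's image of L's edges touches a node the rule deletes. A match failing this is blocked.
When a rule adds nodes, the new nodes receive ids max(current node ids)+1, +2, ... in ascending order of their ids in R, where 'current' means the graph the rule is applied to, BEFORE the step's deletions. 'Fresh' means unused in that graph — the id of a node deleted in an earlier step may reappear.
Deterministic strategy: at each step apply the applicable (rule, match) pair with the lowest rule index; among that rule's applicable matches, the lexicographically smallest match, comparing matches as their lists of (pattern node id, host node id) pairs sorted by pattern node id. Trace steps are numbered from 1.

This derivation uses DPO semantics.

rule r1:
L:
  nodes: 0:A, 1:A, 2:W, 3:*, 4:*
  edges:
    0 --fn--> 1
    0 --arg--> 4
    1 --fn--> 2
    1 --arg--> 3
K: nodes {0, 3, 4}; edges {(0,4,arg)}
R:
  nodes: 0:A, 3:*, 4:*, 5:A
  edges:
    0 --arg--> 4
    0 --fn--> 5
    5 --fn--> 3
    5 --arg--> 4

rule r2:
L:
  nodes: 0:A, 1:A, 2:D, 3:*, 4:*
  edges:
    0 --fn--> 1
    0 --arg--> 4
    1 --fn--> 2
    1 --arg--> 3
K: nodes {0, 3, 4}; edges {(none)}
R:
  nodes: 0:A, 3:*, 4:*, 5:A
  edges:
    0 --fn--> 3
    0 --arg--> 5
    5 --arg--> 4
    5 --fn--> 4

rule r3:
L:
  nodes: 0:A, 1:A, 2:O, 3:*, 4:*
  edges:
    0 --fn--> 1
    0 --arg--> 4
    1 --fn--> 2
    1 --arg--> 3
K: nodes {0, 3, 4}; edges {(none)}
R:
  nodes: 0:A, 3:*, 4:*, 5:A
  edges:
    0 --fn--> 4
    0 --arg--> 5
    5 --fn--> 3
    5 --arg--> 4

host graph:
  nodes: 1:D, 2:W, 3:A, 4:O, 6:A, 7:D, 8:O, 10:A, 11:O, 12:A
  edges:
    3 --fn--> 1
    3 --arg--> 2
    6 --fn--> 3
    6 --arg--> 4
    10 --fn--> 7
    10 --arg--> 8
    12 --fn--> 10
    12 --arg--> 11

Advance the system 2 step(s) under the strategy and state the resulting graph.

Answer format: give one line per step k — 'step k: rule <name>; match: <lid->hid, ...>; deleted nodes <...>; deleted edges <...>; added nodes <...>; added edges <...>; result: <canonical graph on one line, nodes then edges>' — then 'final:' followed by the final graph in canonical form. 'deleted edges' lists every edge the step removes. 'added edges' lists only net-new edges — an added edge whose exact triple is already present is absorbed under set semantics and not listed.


step 1: rule r2; match: 0->6, 1->3, 2->1, 3->2, 4->4; deleted nodes 1, 3; deleted edges (3,1,fn); (3,2,arg); (6,3,fn); (6,4,arg); added nodes 13; added edges (6,2,fn); (6,13,arg); (13,4,arg); (13,4,fn); result: nodes: 2:W, 4:O, 6:A, 7:D, 8:O, 10:A, 11:O, 12:A, 13:A edges: (6,2,fn); (6,13,arg); (10,7,fn); (10,8,arg); (12,10,fn); (12,11,arg); (13,4,arg); (13,4,fn)
step 2: rule r2; match: 0->12, 1->10, 2->7, 3->8, 4->11; deleted nodes 7, 10; deleted edges (10,7,fn); (10,8,arg); (12,10,fn); (12,11,arg); added nodes 14; added edges (12,8,fn); (12,14,arg); (14,11,arg); (14,11,fn); result: nodes: 2:W, 4:O, 6:A, 8:O, 11:O, 12:A, 13:A, 14:A edges: (6,2,fn); (6,13,arg); (12,8,fn); (12,14,arg); (13,4,arg); (13,4,fn); (14,11,arg); (14,11,fn)
final:
nodes: 2:W, 4:O, 6:A, 8:O, 11:O, 12:A, 13:A, 14:A
edges: (6,2,fn); (6,13,arg); (12,8,fn); (12,14,arg); (13,4,arg); (13,4,fn); (14,11,arg); (14,11,fn)


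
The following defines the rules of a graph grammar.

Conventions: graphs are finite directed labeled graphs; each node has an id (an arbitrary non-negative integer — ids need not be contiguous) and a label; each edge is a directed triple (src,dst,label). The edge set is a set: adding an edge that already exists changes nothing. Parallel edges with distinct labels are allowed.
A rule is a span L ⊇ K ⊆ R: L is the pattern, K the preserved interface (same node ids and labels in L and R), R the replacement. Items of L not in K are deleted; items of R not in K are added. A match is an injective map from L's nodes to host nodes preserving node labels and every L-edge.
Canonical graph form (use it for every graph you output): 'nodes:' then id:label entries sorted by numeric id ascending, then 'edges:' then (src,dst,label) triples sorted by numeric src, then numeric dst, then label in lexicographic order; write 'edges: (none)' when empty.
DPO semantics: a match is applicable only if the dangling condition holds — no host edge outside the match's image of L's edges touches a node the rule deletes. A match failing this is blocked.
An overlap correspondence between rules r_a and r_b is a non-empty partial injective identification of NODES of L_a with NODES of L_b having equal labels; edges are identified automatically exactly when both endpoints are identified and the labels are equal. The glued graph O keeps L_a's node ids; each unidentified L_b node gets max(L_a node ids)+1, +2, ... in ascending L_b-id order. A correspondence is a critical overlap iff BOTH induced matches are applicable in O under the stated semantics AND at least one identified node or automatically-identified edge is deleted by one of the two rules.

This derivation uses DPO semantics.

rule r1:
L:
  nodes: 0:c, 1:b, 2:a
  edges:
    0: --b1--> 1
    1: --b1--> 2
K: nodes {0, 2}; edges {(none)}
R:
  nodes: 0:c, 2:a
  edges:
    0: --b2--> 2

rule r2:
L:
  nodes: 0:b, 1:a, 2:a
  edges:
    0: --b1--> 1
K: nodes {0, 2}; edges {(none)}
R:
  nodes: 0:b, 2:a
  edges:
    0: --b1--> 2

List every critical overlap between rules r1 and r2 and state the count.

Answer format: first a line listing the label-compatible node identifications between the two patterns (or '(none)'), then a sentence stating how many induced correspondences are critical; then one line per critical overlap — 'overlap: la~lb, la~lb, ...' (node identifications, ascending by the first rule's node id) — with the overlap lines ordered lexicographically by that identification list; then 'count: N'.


label-compatible node identifications between L(r1) and L(r2): 1~0, 2~1, 2~2
1 of the induced correspondences is a critical overlap of r1 and r2.
overlap: 1~0, 2~1
count: 1
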